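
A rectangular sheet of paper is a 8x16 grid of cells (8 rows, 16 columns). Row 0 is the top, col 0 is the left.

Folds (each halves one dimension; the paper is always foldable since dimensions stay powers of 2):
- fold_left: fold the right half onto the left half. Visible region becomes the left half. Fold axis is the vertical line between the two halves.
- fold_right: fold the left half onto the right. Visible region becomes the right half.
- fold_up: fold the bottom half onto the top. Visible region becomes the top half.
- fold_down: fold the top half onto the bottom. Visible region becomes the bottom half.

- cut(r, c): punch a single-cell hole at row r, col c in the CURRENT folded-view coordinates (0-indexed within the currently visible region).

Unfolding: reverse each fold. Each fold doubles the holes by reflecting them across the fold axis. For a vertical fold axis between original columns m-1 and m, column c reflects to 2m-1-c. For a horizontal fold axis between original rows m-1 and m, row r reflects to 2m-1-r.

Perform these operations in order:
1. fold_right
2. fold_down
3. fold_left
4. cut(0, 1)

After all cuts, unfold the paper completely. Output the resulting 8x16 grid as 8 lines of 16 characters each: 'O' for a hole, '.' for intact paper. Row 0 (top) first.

Op 1 fold_right: fold axis v@8; visible region now rows[0,8) x cols[8,16) = 8x8
Op 2 fold_down: fold axis h@4; visible region now rows[4,8) x cols[8,16) = 4x8
Op 3 fold_left: fold axis v@12; visible region now rows[4,8) x cols[8,12) = 4x4
Op 4 cut(0, 1): punch at orig (4,9); cuts so far [(4, 9)]; region rows[4,8) x cols[8,12) = 4x4
Unfold 1 (reflect across v@12): 2 holes -> [(4, 9), (4, 14)]
Unfold 2 (reflect across h@4): 4 holes -> [(3, 9), (3, 14), (4, 9), (4, 14)]
Unfold 3 (reflect across v@8): 8 holes -> [(3, 1), (3, 6), (3, 9), (3, 14), (4, 1), (4, 6), (4, 9), (4, 14)]

Answer: ................
................
................
.O....O..O....O.
.O....O..O....O.
................
................
................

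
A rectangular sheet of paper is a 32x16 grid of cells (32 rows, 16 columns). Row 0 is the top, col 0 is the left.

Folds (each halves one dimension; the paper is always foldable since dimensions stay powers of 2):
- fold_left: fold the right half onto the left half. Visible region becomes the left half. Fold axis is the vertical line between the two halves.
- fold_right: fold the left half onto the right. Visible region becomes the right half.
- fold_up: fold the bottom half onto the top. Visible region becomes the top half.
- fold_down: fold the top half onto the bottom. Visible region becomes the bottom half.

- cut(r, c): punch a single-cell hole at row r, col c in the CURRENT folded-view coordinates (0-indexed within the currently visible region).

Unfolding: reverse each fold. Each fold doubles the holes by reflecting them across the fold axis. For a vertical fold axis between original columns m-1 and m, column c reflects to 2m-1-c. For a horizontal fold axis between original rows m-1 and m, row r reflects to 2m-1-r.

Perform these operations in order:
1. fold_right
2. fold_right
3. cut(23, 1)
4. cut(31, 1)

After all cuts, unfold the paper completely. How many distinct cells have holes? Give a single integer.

Answer: 8

Derivation:
Op 1 fold_right: fold axis v@8; visible region now rows[0,32) x cols[8,16) = 32x8
Op 2 fold_right: fold axis v@12; visible region now rows[0,32) x cols[12,16) = 32x4
Op 3 cut(23, 1): punch at orig (23,13); cuts so far [(23, 13)]; region rows[0,32) x cols[12,16) = 32x4
Op 4 cut(31, 1): punch at orig (31,13); cuts so far [(23, 13), (31, 13)]; region rows[0,32) x cols[12,16) = 32x4
Unfold 1 (reflect across v@12): 4 holes -> [(23, 10), (23, 13), (31, 10), (31, 13)]
Unfold 2 (reflect across v@8): 8 holes -> [(23, 2), (23, 5), (23, 10), (23, 13), (31, 2), (31, 5), (31, 10), (31, 13)]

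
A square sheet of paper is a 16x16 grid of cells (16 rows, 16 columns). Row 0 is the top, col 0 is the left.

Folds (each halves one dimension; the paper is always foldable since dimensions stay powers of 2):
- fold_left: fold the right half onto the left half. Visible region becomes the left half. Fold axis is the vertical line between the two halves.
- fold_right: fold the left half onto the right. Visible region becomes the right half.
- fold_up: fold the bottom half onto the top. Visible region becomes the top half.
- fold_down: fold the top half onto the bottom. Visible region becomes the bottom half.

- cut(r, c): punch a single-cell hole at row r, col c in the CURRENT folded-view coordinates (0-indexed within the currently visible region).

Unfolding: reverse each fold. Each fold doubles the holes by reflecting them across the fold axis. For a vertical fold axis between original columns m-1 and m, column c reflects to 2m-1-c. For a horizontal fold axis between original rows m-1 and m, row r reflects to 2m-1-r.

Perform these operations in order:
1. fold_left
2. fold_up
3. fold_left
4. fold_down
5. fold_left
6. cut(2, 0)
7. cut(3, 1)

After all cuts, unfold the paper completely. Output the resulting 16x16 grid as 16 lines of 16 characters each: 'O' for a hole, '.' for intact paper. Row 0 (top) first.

Answer: .OO..OO..OO..OO.
O..OO..OO..OO..O
................
................
................
................
O..OO..OO..OO..O
.OO..OO..OO..OO.
.OO..OO..OO..OO.
O..OO..OO..OO..O
................
................
................
................
O..OO..OO..OO..O
.OO..OO..OO..OO.

Derivation:
Op 1 fold_left: fold axis v@8; visible region now rows[0,16) x cols[0,8) = 16x8
Op 2 fold_up: fold axis h@8; visible region now rows[0,8) x cols[0,8) = 8x8
Op 3 fold_left: fold axis v@4; visible region now rows[0,8) x cols[0,4) = 8x4
Op 4 fold_down: fold axis h@4; visible region now rows[4,8) x cols[0,4) = 4x4
Op 5 fold_left: fold axis v@2; visible region now rows[4,8) x cols[0,2) = 4x2
Op 6 cut(2, 0): punch at orig (6,0); cuts so far [(6, 0)]; region rows[4,8) x cols[0,2) = 4x2
Op 7 cut(3, 1): punch at orig (7,1); cuts so far [(6, 0), (7, 1)]; region rows[4,8) x cols[0,2) = 4x2
Unfold 1 (reflect across v@2): 4 holes -> [(6, 0), (6, 3), (7, 1), (7, 2)]
Unfold 2 (reflect across h@4): 8 holes -> [(0, 1), (0, 2), (1, 0), (1, 3), (6, 0), (6, 3), (7, 1), (7, 2)]
Unfold 3 (reflect across v@4): 16 holes -> [(0, 1), (0, 2), (0, 5), (0, 6), (1, 0), (1, 3), (1, 4), (1, 7), (6, 0), (6, 3), (6, 4), (6, 7), (7, 1), (7, 2), (7, 5), (7, 6)]
Unfold 4 (reflect across h@8): 32 holes -> [(0, 1), (0, 2), (0, 5), (0, 6), (1, 0), (1, 3), (1, 4), (1, 7), (6, 0), (6, 3), (6, 4), (6, 7), (7, 1), (7, 2), (7, 5), (7, 6), (8, 1), (8, 2), (8, 5), (8, 6), (9, 0), (9, 3), (9, 4), (9, 7), (14, 0), (14, 3), (14, 4), (14, 7), (15, 1), (15, 2), (15, 5), (15, 6)]
Unfold 5 (reflect across v@8): 64 holes -> [(0, 1), (0, 2), (0, 5), (0, 6), (0, 9), (0, 10), (0, 13), (0, 14), (1, 0), (1, 3), (1, 4), (1, 7), (1, 8), (1, 11), (1, 12), (1, 15), (6, 0), (6, 3), (6, 4), (6, 7), (6, 8), (6, 11), (6, 12), (6, 15), (7, 1), (7, 2), (7, 5), (7, 6), (7, 9), (7, 10), (7, 13), (7, 14), (8, 1), (8, 2), (8, 5), (8, 6), (8, 9), (8, 10), (8, 13), (8, 14), (9, 0), (9, 3), (9, 4), (9, 7), (9, 8), (9, 11), (9, 12), (9, 15), (14, 0), (14, 3), (14, 4), (14, 7), (14, 8), (14, 11), (14, 12), (14, 15), (15, 1), (15, 2), (15, 5), (15, 6), (15, 9), (15, 10), (15, 13), (15, 14)]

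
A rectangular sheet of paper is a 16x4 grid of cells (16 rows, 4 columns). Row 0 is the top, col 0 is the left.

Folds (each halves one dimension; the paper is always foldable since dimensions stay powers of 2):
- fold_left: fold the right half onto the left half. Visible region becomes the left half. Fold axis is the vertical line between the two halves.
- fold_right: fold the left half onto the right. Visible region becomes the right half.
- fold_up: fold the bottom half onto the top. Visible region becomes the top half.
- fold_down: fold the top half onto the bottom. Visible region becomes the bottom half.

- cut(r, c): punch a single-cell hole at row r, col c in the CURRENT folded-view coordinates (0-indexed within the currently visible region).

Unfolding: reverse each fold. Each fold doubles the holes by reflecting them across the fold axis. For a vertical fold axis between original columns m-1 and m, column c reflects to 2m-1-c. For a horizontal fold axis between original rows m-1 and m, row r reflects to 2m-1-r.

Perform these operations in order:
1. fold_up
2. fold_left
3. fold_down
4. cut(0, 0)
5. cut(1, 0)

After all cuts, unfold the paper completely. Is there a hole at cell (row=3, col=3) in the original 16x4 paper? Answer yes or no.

Answer: yes

Derivation:
Op 1 fold_up: fold axis h@8; visible region now rows[0,8) x cols[0,4) = 8x4
Op 2 fold_left: fold axis v@2; visible region now rows[0,8) x cols[0,2) = 8x2
Op 3 fold_down: fold axis h@4; visible region now rows[4,8) x cols[0,2) = 4x2
Op 4 cut(0, 0): punch at orig (4,0); cuts so far [(4, 0)]; region rows[4,8) x cols[0,2) = 4x2
Op 5 cut(1, 0): punch at orig (5,0); cuts so far [(4, 0), (5, 0)]; region rows[4,8) x cols[0,2) = 4x2
Unfold 1 (reflect across h@4): 4 holes -> [(2, 0), (3, 0), (4, 0), (5, 0)]
Unfold 2 (reflect across v@2): 8 holes -> [(2, 0), (2, 3), (3, 0), (3, 3), (4, 0), (4, 3), (5, 0), (5, 3)]
Unfold 3 (reflect across h@8): 16 holes -> [(2, 0), (2, 3), (3, 0), (3, 3), (4, 0), (4, 3), (5, 0), (5, 3), (10, 0), (10, 3), (11, 0), (11, 3), (12, 0), (12, 3), (13, 0), (13, 3)]
Holes: [(2, 0), (2, 3), (3, 0), (3, 3), (4, 0), (4, 3), (5, 0), (5, 3), (10, 0), (10, 3), (11, 0), (11, 3), (12, 0), (12, 3), (13, 0), (13, 3)]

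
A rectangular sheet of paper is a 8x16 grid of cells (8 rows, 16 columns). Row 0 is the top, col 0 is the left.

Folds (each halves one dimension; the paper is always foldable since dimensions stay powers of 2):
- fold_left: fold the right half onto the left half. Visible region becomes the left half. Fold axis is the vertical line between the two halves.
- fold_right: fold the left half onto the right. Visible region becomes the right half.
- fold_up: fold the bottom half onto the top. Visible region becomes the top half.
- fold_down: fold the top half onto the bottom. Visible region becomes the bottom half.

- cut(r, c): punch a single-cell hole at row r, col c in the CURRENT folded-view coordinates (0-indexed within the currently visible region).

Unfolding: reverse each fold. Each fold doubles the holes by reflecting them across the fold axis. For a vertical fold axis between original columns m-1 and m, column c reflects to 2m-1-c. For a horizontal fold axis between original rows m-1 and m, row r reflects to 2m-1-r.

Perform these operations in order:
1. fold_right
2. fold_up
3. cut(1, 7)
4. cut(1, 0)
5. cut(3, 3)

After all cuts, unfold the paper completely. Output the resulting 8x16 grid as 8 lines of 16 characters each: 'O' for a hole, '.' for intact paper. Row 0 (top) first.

Op 1 fold_right: fold axis v@8; visible region now rows[0,8) x cols[8,16) = 8x8
Op 2 fold_up: fold axis h@4; visible region now rows[0,4) x cols[8,16) = 4x8
Op 3 cut(1, 7): punch at orig (1,15); cuts so far [(1, 15)]; region rows[0,4) x cols[8,16) = 4x8
Op 4 cut(1, 0): punch at orig (1,8); cuts so far [(1, 8), (1, 15)]; region rows[0,4) x cols[8,16) = 4x8
Op 5 cut(3, 3): punch at orig (3,11); cuts so far [(1, 8), (1, 15), (3, 11)]; region rows[0,4) x cols[8,16) = 4x8
Unfold 1 (reflect across h@4): 6 holes -> [(1, 8), (1, 15), (3, 11), (4, 11), (6, 8), (6, 15)]
Unfold 2 (reflect across v@8): 12 holes -> [(1, 0), (1, 7), (1, 8), (1, 15), (3, 4), (3, 11), (4, 4), (4, 11), (6, 0), (6, 7), (6, 8), (6, 15)]

Answer: ................
O......OO......O
................
....O......O....
....O......O....
................
O......OO......O
................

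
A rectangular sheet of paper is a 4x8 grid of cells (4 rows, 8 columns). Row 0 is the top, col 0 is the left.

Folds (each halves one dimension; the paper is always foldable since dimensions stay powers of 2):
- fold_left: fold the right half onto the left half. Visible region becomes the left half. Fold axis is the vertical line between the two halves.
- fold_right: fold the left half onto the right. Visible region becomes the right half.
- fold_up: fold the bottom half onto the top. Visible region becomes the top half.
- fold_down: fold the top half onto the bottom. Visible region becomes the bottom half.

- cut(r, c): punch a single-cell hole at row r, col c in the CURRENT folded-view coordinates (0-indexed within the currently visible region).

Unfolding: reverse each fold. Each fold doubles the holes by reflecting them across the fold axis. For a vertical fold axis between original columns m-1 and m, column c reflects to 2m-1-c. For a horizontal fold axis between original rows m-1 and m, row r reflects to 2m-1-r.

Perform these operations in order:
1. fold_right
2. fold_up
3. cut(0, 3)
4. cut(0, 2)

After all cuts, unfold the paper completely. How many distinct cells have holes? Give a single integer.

Op 1 fold_right: fold axis v@4; visible region now rows[0,4) x cols[4,8) = 4x4
Op 2 fold_up: fold axis h@2; visible region now rows[0,2) x cols[4,8) = 2x4
Op 3 cut(0, 3): punch at orig (0,7); cuts so far [(0, 7)]; region rows[0,2) x cols[4,8) = 2x4
Op 4 cut(0, 2): punch at orig (0,6); cuts so far [(0, 6), (0, 7)]; region rows[0,2) x cols[4,8) = 2x4
Unfold 1 (reflect across h@2): 4 holes -> [(0, 6), (0, 7), (3, 6), (3, 7)]
Unfold 2 (reflect across v@4): 8 holes -> [(0, 0), (0, 1), (0, 6), (0, 7), (3, 0), (3, 1), (3, 6), (3, 7)]

Answer: 8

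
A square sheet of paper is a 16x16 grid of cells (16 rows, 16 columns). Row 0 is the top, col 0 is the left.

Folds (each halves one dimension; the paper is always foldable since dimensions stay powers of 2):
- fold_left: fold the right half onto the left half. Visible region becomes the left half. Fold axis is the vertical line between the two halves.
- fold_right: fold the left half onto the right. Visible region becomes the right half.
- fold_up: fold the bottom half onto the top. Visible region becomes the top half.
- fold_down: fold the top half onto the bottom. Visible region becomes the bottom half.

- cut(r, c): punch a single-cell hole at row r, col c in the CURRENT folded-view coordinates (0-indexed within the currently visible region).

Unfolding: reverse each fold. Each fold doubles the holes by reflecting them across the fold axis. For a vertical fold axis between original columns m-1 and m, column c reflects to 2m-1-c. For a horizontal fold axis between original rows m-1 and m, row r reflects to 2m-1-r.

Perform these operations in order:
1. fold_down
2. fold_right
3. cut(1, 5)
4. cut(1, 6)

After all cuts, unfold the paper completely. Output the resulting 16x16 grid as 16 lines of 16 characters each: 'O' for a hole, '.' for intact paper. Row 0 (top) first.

Answer: ................
................
................
................
................
................
.OO..........OO.
................
................
.OO..........OO.
................
................
................
................
................
................

Derivation:
Op 1 fold_down: fold axis h@8; visible region now rows[8,16) x cols[0,16) = 8x16
Op 2 fold_right: fold axis v@8; visible region now rows[8,16) x cols[8,16) = 8x8
Op 3 cut(1, 5): punch at orig (9,13); cuts so far [(9, 13)]; region rows[8,16) x cols[8,16) = 8x8
Op 4 cut(1, 6): punch at orig (9,14); cuts so far [(9, 13), (9, 14)]; region rows[8,16) x cols[8,16) = 8x8
Unfold 1 (reflect across v@8): 4 holes -> [(9, 1), (9, 2), (9, 13), (9, 14)]
Unfold 2 (reflect across h@8): 8 holes -> [(6, 1), (6, 2), (6, 13), (6, 14), (9, 1), (9, 2), (9, 13), (9, 14)]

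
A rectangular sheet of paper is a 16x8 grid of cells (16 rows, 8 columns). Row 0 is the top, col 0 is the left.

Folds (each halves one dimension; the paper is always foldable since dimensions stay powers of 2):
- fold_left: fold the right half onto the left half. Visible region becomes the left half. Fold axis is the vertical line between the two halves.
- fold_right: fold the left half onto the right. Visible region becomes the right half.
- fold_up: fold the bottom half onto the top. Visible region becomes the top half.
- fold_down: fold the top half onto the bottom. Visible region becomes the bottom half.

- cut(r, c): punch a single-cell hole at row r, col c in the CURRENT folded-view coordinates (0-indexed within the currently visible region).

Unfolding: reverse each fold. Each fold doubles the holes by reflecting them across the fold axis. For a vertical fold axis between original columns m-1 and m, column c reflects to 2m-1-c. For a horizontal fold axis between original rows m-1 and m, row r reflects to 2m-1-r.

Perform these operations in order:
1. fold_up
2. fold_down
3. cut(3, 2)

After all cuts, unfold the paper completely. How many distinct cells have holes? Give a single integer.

Op 1 fold_up: fold axis h@8; visible region now rows[0,8) x cols[0,8) = 8x8
Op 2 fold_down: fold axis h@4; visible region now rows[4,8) x cols[0,8) = 4x8
Op 3 cut(3, 2): punch at orig (7,2); cuts so far [(7, 2)]; region rows[4,8) x cols[0,8) = 4x8
Unfold 1 (reflect across h@4): 2 holes -> [(0, 2), (7, 2)]
Unfold 2 (reflect across h@8): 4 holes -> [(0, 2), (7, 2), (8, 2), (15, 2)]

Answer: 4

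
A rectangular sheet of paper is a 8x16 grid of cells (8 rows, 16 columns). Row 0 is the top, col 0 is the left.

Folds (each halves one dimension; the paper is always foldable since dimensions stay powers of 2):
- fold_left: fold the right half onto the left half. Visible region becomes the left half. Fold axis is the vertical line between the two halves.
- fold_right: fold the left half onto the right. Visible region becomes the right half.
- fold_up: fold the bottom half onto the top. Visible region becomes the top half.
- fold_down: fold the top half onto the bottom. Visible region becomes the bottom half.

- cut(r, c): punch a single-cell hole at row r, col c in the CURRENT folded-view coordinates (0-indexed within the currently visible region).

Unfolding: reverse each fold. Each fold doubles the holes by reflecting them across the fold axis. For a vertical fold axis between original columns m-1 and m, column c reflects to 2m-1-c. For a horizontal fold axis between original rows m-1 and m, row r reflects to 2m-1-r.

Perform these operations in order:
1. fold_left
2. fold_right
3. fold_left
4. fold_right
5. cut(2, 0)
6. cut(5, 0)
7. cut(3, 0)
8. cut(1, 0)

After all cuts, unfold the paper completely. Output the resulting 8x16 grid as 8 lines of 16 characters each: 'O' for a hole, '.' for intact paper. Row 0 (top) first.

Answer: ................
OOOOOOOOOOOOOOOO
OOOOOOOOOOOOOOOO
OOOOOOOOOOOOOOOO
................
OOOOOOOOOOOOOOOO
................
................

Derivation:
Op 1 fold_left: fold axis v@8; visible region now rows[0,8) x cols[0,8) = 8x8
Op 2 fold_right: fold axis v@4; visible region now rows[0,8) x cols[4,8) = 8x4
Op 3 fold_left: fold axis v@6; visible region now rows[0,8) x cols[4,6) = 8x2
Op 4 fold_right: fold axis v@5; visible region now rows[0,8) x cols[5,6) = 8x1
Op 5 cut(2, 0): punch at orig (2,5); cuts so far [(2, 5)]; region rows[0,8) x cols[5,6) = 8x1
Op 6 cut(5, 0): punch at orig (5,5); cuts so far [(2, 5), (5, 5)]; region rows[0,8) x cols[5,6) = 8x1
Op 7 cut(3, 0): punch at orig (3,5); cuts so far [(2, 5), (3, 5), (5, 5)]; region rows[0,8) x cols[5,6) = 8x1
Op 8 cut(1, 0): punch at orig (1,5); cuts so far [(1, 5), (2, 5), (3, 5), (5, 5)]; region rows[0,8) x cols[5,6) = 8x1
Unfold 1 (reflect across v@5): 8 holes -> [(1, 4), (1, 5), (2, 4), (2, 5), (3, 4), (3, 5), (5, 4), (5, 5)]
Unfold 2 (reflect across v@6): 16 holes -> [(1, 4), (1, 5), (1, 6), (1, 7), (2, 4), (2, 5), (2, 6), (2, 7), (3, 4), (3, 5), (3, 6), (3, 7), (5, 4), (5, 5), (5, 6), (5, 7)]
Unfold 3 (reflect across v@4): 32 holes -> [(1, 0), (1, 1), (1, 2), (1, 3), (1, 4), (1, 5), (1, 6), (1, 7), (2, 0), (2, 1), (2, 2), (2, 3), (2, 4), (2, 5), (2, 6), (2, 7), (3, 0), (3, 1), (3, 2), (3, 3), (3, 4), (3, 5), (3, 6), (3, 7), (5, 0), (5, 1), (5, 2), (5, 3), (5, 4), (5, 5), (5, 6), (5, 7)]
Unfold 4 (reflect across v@8): 64 holes -> [(1, 0), (1, 1), (1, 2), (1, 3), (1, 4), (1, 5), (1, 6), (1, 7), (1, 8), (1, 9), (1, 10), (1, 11), (1, 12), (1, 13), (1, 14), (1, 15), (2, 0), (2, 1), (2, 2), (2, 3), (2, 4), (2, 5), (2, 6), (2, 7), (2, 8), (2, 9), (2, 10), (2, 11), (2, 12), (2, 13), (2, 14), (2, 15), (3, 0), (3, 1), (3, 2), (3, 3), (3, 4), (3, 5), (3, 6), (3, 7), (3, 8), (3, 9), (3, 10), (3, 11), (3, 12), (3, 13), (3, 14), (3, 15), (5, 0), (5, 1), (5, 2), (5, 3), (5, 4), (5, 5), (5, 6), (5, 7), (5, 8), (5, 9), (5, 10), (5, 11), (5, 12), (5, 13), (5, 14), (5, 15)]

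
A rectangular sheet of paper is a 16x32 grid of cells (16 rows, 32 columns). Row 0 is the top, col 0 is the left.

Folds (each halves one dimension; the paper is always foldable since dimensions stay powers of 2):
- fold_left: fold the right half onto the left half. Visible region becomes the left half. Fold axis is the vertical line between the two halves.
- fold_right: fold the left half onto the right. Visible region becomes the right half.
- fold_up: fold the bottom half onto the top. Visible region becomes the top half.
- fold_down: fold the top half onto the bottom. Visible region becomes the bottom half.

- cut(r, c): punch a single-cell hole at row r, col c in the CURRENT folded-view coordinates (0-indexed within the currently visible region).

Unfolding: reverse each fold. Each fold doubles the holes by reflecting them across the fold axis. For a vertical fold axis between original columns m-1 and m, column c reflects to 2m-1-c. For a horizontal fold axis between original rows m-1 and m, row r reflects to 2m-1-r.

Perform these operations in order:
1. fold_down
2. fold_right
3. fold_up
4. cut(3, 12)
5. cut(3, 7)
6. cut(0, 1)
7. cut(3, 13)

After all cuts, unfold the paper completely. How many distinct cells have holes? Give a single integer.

Answer: 32

Derivation:
Op 1 fold_down: fold axis h@8; visible region now rows[8,16) x cols[0,32) = 8x32
Op 2 fold_right: fold axis v@16; visible region now rows[8,16) x cols[16,32) = 8x16
Op 3 fold_up: fold axis h@12; visible region now rows[8,12) x cols[16,32) = 4x16
Op 4 cut(3, 12): punch at orig (11,28); cuts so far [(11, 28)]; region rows[8,12) x cols[16,32) = 4x16
Op 5 cut(3, 7): punch at orig (11,23); cuts so far [(11, 23), (11, 28)]; region rows[8,12) x cols[16,32) = 4x16
Op 6 cut(0, 1): punch at orig (8,17); cuts so far [(8, 17), (11, 23), (11, 28)]; region rows[8,12) x cols[16,32) = 4x16
Op 7 cut(3, 13): punch at orig (11,29); cuts so far [(8, 17), (11, 23), (11, 28), (11, 29)]; region rows[8,12) x cols[16,32) = 4x16
Unfold 1 (reflect across h@12): 8 holes -> [(8, 17), (11, 23), (11, 28), (11, 29), (12, 23), (12, 28), (12, 29), (15, 17)]
Unfold 2 (reflect across v@16): 16 holes -> [(8, 14), (8, 17), (11, 2), (11, 3), (11, 8), (11, 23), (11, 28), (11, 29), (12, 2), (12, 3), (12, 8), (12, 23), (12, 28), (12, 29), (15, 14), (15, 17)]
Unfold 3 (reflect across h@8): 32 holes -> [(0, 14), (0, 17), (3, 2), (3, 3), (3, 8), (3, 23), (3, 28), (3, 29), (4, 2), (4, 3), (4, 8), (4, 23), (4, 28), (4, 29), (7, 14), (7, 17), (8, 14), (8, 17), (11, 2), (11, 3), (11, 8), (11, 23), (11, 28), (11, 29), (12, 2), (12, 3), (12, 8), (12, 23), (12, 28), (12, 29), (15, 14), (15, 17)]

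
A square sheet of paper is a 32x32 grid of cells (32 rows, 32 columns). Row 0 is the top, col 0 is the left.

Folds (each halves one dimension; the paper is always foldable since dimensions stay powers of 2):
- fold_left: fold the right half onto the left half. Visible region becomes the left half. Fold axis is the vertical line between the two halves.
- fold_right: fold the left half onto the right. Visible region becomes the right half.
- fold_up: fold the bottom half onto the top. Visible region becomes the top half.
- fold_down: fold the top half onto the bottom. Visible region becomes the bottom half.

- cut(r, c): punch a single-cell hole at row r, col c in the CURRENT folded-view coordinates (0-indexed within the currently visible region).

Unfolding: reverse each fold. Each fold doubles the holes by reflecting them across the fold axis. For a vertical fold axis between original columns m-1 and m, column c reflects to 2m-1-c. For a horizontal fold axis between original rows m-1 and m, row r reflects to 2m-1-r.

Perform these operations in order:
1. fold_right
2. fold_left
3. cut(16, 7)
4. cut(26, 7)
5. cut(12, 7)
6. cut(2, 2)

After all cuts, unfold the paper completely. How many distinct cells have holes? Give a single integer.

Op 1 fold_right: fold axis v@16; visible region now rows[0,32) x cols[16,32) = 32x16
Op 2 fold_left: fold axis v@24; visible region now rows[0,32) x cols[16,24) = 32x8
Op 3 cut(16, 7): punch at orig (16,23); cuts so far [(16, 23)]; region rows[0,32) x cols[16,24) = 32x8
Op 4 cut(26, 7): punch at orig (26,23); cuts so far [(16, 23), (26, 23)]; region rows[0,32) x cols[16,24) = 32x8
Op 5 cut(12, 7): punch at orig (12,23); cuts so far [(12, 23), (16, 23), (26, 23)]; region rows[0,32) x cols[16,24) = 32x8
Op 6 cut(2, 2): punch at orig (2,18); cuts so far [(2, 18), (12, 23), (16, 23), (26, 23)]; region rows[0,32) x cols[16,24) = 32x8
Unfold 1 (reflect across v@24): 8 holes -> [(2, 18), (2, 29), (12, 23), (12, 24), (16, 23), (16, 24), (26, 23), (26, 24)]
Unfold 2 (reflect across v@16): 16 holes -> [(2, 2), (2, 13), (2, 18), (2, 29), (12, 7), (12, 8), (12, 23), (12, 24), (16, 7), (16, 8), (16, 23), (16, 24), (26, 7), (26, 8), (26, 23), (26, 24)]

Answer: 16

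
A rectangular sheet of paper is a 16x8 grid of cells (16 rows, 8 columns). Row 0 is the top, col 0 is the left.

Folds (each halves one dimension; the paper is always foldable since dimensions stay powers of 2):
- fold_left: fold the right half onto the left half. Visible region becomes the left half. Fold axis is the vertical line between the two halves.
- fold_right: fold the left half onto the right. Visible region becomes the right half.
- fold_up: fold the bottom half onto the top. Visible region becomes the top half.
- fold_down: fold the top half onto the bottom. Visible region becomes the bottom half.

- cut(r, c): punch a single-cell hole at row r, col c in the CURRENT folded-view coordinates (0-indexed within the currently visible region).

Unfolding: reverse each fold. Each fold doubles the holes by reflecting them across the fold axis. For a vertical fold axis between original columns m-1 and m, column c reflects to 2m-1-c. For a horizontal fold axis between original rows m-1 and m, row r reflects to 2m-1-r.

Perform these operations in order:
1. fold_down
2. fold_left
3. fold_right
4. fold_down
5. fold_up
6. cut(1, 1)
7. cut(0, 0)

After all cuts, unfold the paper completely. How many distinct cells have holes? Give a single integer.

Op 1 fold_down: fold axis h@8; visible region now rows[8,16) x cols[0,8) = 8x8
Op 2 fold_left: fold axis v@4; visible region now rows[8,16) x cols[0,4) = 8x4
Op 3 fold_right: fold axis v@2; visible region now rows[8,16) x cols[2,4) = 8x2
Op 4 fold_down: fold axis h@12; visible region now rows[12,16) x cols[2,4) = 4x2
Op 5 fold_up: fold axis h@14; visible region now rows[12,14) x cols[2,4) = 2x2
Op 6 cut(1, 1): punch at orig (13,3); cuts so far [(13, 3)]; region rows[12,14) x cols[2,4) = 2x2
Op 7 cut(0, 0): punch at orig (12,2); cuts so far [(12, 2), (13, 3)]; region rows[12,14) x cols[2,4) = 2x2
Unfold 1 (reflect across h@14): 4 holes -> [(12, 2), (13, 3), (14, 3), (15, 2)]
Unfold 2 (reflect across h@12): 8 holes -> [(8, 2), (9, 3), (10, 3), (11, 2), (12, 2), (13, 3), (14, 3), (15, 2)]
Unfold 3 (reflect across v@2): 16 holes -> [(8, 1), (8, 2), (9, 0), (9, 3), (10, 0), (10, 3), (11, 1), (11, 2), (12, 1), (12, 2), (13, 0), (13, 3), (14, 0), (14, 3), (15, 1), (15, 2)]
Unfold 4 (reflect across v@4): 32 holes -> [(8, 1), (8, 2), (8, 5), (8, 6), (9, 0), (9, 3), (9, 4), (9, 7), (10, 0), (10, 3), (10, 4), (10, 7), (11, 1), (11, 2), (11, 5), (11, 6), (12, 1), (12, 2), (12, 5), (12, 6), (13, 0), (13, 3), (13, 4), (13, 7), (14, 0), (14, 3), (14, 4), (14, 7), (15, 1), (15, 2), (15, 5), (15, 6)]
Unfold 5 (reflect across h@8): 64 holes -> [(0, 1), (0, 2), (0, 5), (0, 6), (1, 0), (1, 3), (1, 4), (1, 7), (2, 0), (2, 3), (2, 4), (2, 7), (3, 1), (3, 2), (3, 5), (3, 6), (4, 1), (4, 2), (4, 5), (4, 6), (5, 0), (5, 3), (5, 4), (5, 7), (6, 0), (6, 3), (6, 4), (6, 7), (7, 1), (7, 2), (7, 5), (7, 6), (8, 1), (8, 2), (8, 5), (8, 6), (9, 0), (9, 3), (9, 4), (9, 7), (10, 0), (10, 3), (10, 4), (10, 7), (11, 1), (11, 2), (11, 5), (11, 6), (12, 1), (12, 2), (12, 5), (12, 6), (13, 0), (13, 3), (13, 4), (13, 7), (14, 0), (14, 3), (14, 4), (14, 7), (15, 1), (15, 2), (15, 5), (15, 6)]

Answer: 64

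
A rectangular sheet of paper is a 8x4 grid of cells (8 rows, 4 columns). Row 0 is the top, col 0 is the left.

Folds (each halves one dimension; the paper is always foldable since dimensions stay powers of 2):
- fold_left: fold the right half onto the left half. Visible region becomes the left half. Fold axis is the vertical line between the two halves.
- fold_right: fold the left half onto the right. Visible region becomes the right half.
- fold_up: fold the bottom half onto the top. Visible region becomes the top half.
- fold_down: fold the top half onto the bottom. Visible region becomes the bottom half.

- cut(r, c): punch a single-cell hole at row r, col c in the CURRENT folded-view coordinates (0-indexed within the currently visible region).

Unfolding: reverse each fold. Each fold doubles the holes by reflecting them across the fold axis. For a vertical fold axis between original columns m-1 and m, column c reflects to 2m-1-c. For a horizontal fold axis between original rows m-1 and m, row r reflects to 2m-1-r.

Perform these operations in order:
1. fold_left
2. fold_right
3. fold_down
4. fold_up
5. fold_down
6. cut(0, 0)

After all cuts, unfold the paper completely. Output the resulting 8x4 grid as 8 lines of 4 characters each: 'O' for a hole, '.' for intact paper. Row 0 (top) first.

Op 1 fold_left: fold axis v@2; visible region now rows[0,8) x cols[0,2) = 8x2
Op 2 fold_right: fold axis v@1; visible region now rows[0,8) x cols[1,2) = 8x1
Op 3 fold_down: fold axis h@4; visible region now rows[4,8) x cols[1,2) = 4x1
Op 4 fold_up: fold axis h@6; visible region now rows[4,6) x cols[1,2) = 2x1
Op 5 fold_down: fold axis h@5; visible region now rows[5,6) x cols[1,2) = 1x1
Op 6 cut(0, 0): punch at orig (5,1); cuts so far [(5, 1)]; region rows[5,6) x cols[1,2) = 1x1
Unfold 1 (reflect across h@5): 2 holes -> [(4, 1), (5, 1)]
Unfold 2 (reflect across h@6): 4 holes -> [(4, 1), (5, 1), (6, 1), (7, 1)]
Unfold 3 (reflect across h@4): 8 holes -> [(0, 1), (1, 1), (2, 1), (3, 1), (4, 1), (5, 1), (6, 1), (7, 1)]
Unfold 4 (reflect across v@1): 16 holes -> [(0, 0), (0, 1), (1, 0), (1, 1), (2, 0), (2, 1), (3, 0), (3, 1), (4, 0), (4, 1), (5, 0), (5, 1), (6, 0), (6, 1), (7, 0), (7, 1)]
Unfold 5 (reflect across v@2): 32 holes -> [(0, 0), (0, 1), (0, 2), (0, 3), (1, 0), (1, 1), (1, 2), (1, 3), (2, 0), (2, 1), (2, 2), (2, 3), (3, 0), (3, 1), (3, 2), (3, 3), (4, 0), (4, 1), (4, 2), (4, 3), (5, 0), (5, 1), (5, 2), (5, 3), (6, 0), (6, 1), (6, 2), (6, 3), (7, 0), (7, 1), (7, 2), (7, 3)]

Answer: OOOO
OOOO
OOOO
OOOO
OOOO
OOOO
OOOO
OOOO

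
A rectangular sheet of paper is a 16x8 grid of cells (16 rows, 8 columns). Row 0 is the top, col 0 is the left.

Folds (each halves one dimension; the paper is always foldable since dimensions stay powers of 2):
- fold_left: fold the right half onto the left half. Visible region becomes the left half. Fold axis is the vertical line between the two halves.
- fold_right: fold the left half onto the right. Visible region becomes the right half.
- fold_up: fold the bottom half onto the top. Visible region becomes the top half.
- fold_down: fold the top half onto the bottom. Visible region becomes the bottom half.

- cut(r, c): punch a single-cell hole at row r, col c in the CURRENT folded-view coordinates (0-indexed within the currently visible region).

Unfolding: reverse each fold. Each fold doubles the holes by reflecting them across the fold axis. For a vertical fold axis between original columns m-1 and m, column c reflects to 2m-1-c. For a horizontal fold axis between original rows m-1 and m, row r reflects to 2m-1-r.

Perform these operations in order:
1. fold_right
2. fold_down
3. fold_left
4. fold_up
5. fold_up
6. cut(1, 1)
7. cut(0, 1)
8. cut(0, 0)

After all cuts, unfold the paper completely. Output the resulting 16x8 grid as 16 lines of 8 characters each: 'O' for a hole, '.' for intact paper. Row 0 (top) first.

Answer: OOOOOOOO
.OO..OO.
.OO..OO.
OOOOOOOO
OOOOOOOO
.OO..OO.
.OO..OO.
OOOOOOOO
OOOOOOOO
.OO..OO.
.OO..OO.
OOOOOOOO
OOOOOOOO
.OO..OO.
.OO..OO.
OOOOOOOO

Derivation:
Op 1 fold_right: fold axis v@4; visible region now rows[0,16) x cols[4,8) = 16x4
Op 2 fold_down: fold axis h@8; visible region now rows[8,16) x cols[4,8) = 8x4
Op 3 fold_left: fold axis v@6; visible region now rows[8,16) x cols[4,6) = 8x2
Op 4 fold_up: fold axis h@12; visible region now rows[8,12) x cols[4,6) = 4x2
Op 5 fold_up: fold axis h@10; visible region now rows[8,10) x cols[4,6) = 2x2
Op 6 cut(1, 1): punch at orig (9,5); cuts so far [(9, 5)]; region rows[8,10) x cols[4,6) = 2x2
Op 7 cut(0, 1): punch at orig (8,5); cuts so far [(8, 5), (9, 5)]; region rows[8,10) x cols[4,6) = 2x2
Op 8 cut(0, 0): punch at orig (8,4); cuts so far [(8, 4), (8, 5), (9, 5)]; region rows[8,10) x cols[4,6) = 2x2
Unfold 1 (reflect across h@10): 6 holes -> [(8, 4), (8, 5), (9, 5), (10, 5), (11, 4), (11, 5)]
Unfold 2 (reflect across h@12): 12 holes -> [(8, 4), (8, 5), (9, 5), (10, 5), (11, 4), (11, 5), (12, 4), (12, 5), (13, 5), (14, 5), (15, 4), (15, 5)]
Unfold 3 (reflect across v@6): 24 holes -> [(8, 4), (8, 5), (8, 6), (8, 7), (9, 5), (9, 6), (10, 5), (10, 6), (11, 4), (11, 5), (11, 6), (11, 7), (12, 4), (12, 5), (12, 6), (12, 7), (13, 5), (13, 6), (14, 5), (14, 6), (15, 4), (15, 5), (15, 6), (15, 7)]
Unfold 4 (reflect across h@8): 48 holes -> [(0, 4), (0, 5), (0, 6), (0, 7), (1, 5), (1, 6), (2, 5), (2, 6), (3, 4), (3, 5), (3, 6), (3, 7), (4, 4), (4, 5), (4, 6), (4, 7), (5, 5), (5, 6), (6, 5), (6, 6), (7, 4), (7, 5), (7, 6), (7, 7), (8, 4), (8, 5), (8, 6), (8, 7), (9, 5), (9, 6), (10, 5), (10, 6), (11, 4), (11, 5), (11, 6), (11, 7), (12, 4), (12, 5), (12, 6), (12, 7), (13, 5), (13, 6), (14, 5), (14, 6), (15, 4), (15, 5), (15, 6), (15, 7)]
Unfold 5 (reflect across v@4): 96 holes -> [(0, 0), (0, 1), (0, 2), (0, 3), (0, 4), (0, 5), (0, 6), (0, 7), (1, 1), (1, 2), (1, 5), (1, 6), (2, 1), (2, 2), (2, 5), (2, 6), (3, 0), (3, 1), (3, 2), (3, 3), (3, 4), (3, 5), (3, 6), (3, 7), (4, 0), (4, 1), (4, 2), (4, 3), (4, 4), (4, 5), (4, 6), (4, 7), (5, 1), (5, 2), (5, 5), (5, 6), (6, 1), (6, 2), (6, 5), (6, 6), (7, 0), (7, 1), (7, 2), (7, 3), (7, 4), (7, 5), (7, 6), (7, 7), (8, 0), (8, 1), (8, 2), (8, 3), (8, 4), (8, 5), (8, 6), (8, 7), (9, 1), (9, 2), (9, 5), (9, 6), (10, 1), (10, 2), (10, 5), (10, 6), (11, 0), (11, 1), (11, 2), (11, 3), (11, 4), (11, 5), (11, 6), (11, 7), (12, 0), (12, 1), (12, 2), (12, 3), (12, 4), (12, 5), (12, 6), (12, 7), (13, 1), (13, 2), (13, 5), (13, 6), (14, 1), (14, 2), (14, 5), (14, 6), (15, 0), (15, 1), (15, 2), (15, 3), (15, 4), (15, 5), (15, 6), (15, 7)]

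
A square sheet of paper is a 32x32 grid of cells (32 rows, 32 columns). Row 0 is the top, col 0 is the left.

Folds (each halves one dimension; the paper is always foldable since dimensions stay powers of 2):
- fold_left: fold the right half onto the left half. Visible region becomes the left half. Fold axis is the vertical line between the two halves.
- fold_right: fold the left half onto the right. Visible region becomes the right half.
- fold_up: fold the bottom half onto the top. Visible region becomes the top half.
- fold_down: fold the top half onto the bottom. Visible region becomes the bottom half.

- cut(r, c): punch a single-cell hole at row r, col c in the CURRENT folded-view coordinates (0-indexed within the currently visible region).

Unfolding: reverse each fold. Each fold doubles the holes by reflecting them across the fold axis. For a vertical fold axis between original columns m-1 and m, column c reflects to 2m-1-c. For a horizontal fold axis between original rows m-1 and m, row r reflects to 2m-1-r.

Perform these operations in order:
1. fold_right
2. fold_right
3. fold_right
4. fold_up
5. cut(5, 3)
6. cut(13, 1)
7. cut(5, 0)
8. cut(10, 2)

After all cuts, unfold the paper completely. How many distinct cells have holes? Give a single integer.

Op 1 fold_right: fold axis v@16; visible region now rows[0,32) x cols[16,32) = 32x16
Op 2 fold_right: fold axis v@24; visible region now rows[0,32) x cols[24,32) = 32x8
Op 3 fold_right: fold axis v@28; visible region now rows[0,32) x cols[28,32) = 32x4
Op 4 fold_up: fold axis h@16; visible region now rows[0,16) x cols[28,32) = 16x4
Op 5 cut(5, 3): punch at orig (5,31); cuts so far [(5, 31)]; region rows[0,16) x cols[28,32) = 16x4
Op 6 cut(13, 1): punch at orig (13,29); cuts so far [(5, 31), (13, 29)]; region rows[0,16) x cols[28,32) = 16x4
Op 7 cut(5, 0): punch at orig (5,28); cuts so far [(5, 28), (5, 31), (13, 29)]; region rows[0,16) x cols[28,32) = 16x4
Op 8 cut(10, 2): punch at orig (10,30); cuts so far [(5, 28), (5, 31), (10, 30), (13, 29)]; region rows[0,16) x cols[28,32) = 16x4
Unfold 1 (reflect across h@16): 8 holes -> [(5, 28), (5, 31), (10, 30), (13, 29), (18, 29), (21, 30), (26, 28), (26, 31)]
Unfold 2 (reflect across v@28): 16 holes -> [(5, 24), (5, 27), (5, 28), (5, 31), (10, 25), (10, 30), (13, 26), (13, 29), (18, 26), (18, 29), (21, 25), (21, 30), (26, 24), (26, 27), (26, 28), (26, 31)]
Unfold 3 (reflect across v@24): 32 holes -> [(5, 16), (5, 19), (5, 20), (5, 23), (5, 24), (5, 27), (5, 28), (5, 31), (10, 17), (10, 22), (10, 25), (10, 30), (13, 18), (13, 21), (13, 26), (13, 29), (18, 18), (18, 21), (18, 26), (18, 29), (21, 17), (21, 22), (21, 25), (21, 30), (26, 16), (26, 19), (26, 20), (26, 23), (26, 24), (26, 27), (26, 28), (26, 31)]
Unfold 4 (reflect across v@16): 64 holes -> [(5, 0), (5, 3), (5, 4), (5, 7), (5, 8), (5, 11), (5, 12), (5, 15), (5, 16), (5, 19), (5, 20), (5, 23), (5, 24), (5, 27), (5, 28), (5, 31), (10, 1), (10, 6), (10, 9), (10, 14), (10, 17), (10, 22), (10, 25), (10, 30), (13, 2), (13, 5), (13, 10), (13, 13), (13, 18), (13, 21), (13, 26), (13, 29), (18, 2), (18, 5), (18, 10), (18, 13), (18, 18), (18, 21), (18, 26), (18, 29), (21, 1), (21, 6), (21, 9), (21, 14), (21, 17), (21, 22), (21, 25), (21, 30), (26, 0), (26, 3), (26, 4), (26, 7), (26, 8), (26, 11), (26, 12), (26, 15), (26, 16), (26, 19), (26, 20), (26, 23), (26, 24), (26, 27), (26, 28), (26, 31)]

Answer: 64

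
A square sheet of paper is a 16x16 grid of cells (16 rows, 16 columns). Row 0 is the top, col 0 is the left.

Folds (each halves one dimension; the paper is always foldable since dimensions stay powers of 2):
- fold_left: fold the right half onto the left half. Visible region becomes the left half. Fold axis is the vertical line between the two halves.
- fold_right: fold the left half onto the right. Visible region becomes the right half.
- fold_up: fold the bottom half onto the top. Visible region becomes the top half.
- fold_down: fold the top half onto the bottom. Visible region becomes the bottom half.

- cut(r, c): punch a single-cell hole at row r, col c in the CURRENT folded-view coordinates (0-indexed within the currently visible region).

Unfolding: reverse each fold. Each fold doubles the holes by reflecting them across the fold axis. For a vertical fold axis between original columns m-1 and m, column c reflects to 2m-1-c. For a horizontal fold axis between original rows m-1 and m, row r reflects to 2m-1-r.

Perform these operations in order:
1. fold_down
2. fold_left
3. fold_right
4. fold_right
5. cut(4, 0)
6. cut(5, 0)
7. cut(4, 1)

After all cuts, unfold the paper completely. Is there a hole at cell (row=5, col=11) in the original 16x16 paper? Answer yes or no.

Op 1 fold_down: fold axis h@8; visible region now rows[8,16) x cols[0,16) = 8x16
Op 2 fold_left: fold axis v@8; visible region now rows[8,16) x cols[0,8) = 8x8
Op 3 fold_right: fold axis v@4; visible region now rows[8,16) x cols[4,8) = 8x4
Op 4 fold_right: fold axis v@6; visible region now rows[8,16) x cols[6,8) = 8x2
Op 5 cut(4, 0): punch at orig (12,6); cuts so far [(12, 6)]; region rows[8,16) x cols[6,8) = 8x2
Op 6 cut(5, 0): punch at orig (13,6); cuts so far [(12, 6), (13, 6)]; region rows[8,16) x cols[6,8) = 8x2
Op 7 cut(4, 1): punch at orig (12,7); cuts so far [(12, 6), (12, 7), (13, 6)]; region rows[8,16) x cols[6,8) = 8x2
Unfold 1 (reflect across v@6): 6 holes -> [(12, 4), (12, 5), (12, 6), (12, 7), (13, 5), (13, 6)]
Unfold 2 (reflect across v@4): 12 holes -> [(12, 0), (12, 1), (12, 2), (12, 3), (12, 4), (12, 5), (12, 6), (12, 7), (13, 1), (13, 2), (13, 5), (13, 6)]
Unfold 3 (reflect across v@8): 24 holes -> [(12, 0), (12, 1), (12, 2), (12, 3), (12, 4), (12, 5), (12, 6), (12, 7), (12, 8), (12, 9), (12, 10), (12, 11), (12, 12), (12, 13), (12, 14), (12, 15), (13, 1), (13, 2), (13, 5), (13, 6), (13, 9), (13, 10), (13, 13), (13, 14)]
Unfold 4 (reflect across h@8): 48 holes -> [(2, 1), (2, 2), (2, 5), (2, 6), (2, 9), (2, 10), (2, 13), (2, 14), (3, 0), (3, 1), (3, 2), (3, 3), (3, 4), (3, 5), (3, 6), (3, 7), (3, 8), (3, 9), (3, 10), (3, 11), (3, 12), (3, 13), (3, 14), (3, 15), (12, 0), (12, 1), (12, 2), (12, 3), (12, 4), (12, 5), (12, 6), (12, 7), (12, 8), (12, 9), (12, 10), (12, 11), (12, 12), (12, 13), (12, 14), (12, 15), (13, 1), (13, 2), (13, 5), (13, 6), (13, 9), (13, 10), (13, 13), (13, 14)]
Holes: [(2, 1), (2, 2), (2, 5), (2, 6), (2, 9), (2, 10), (2, 13), (2, 14), (3, 0), (3, 1), (3, 2), (3, 3), (3, 4), (3, 5), (3, 6), (3, 7), (3, 8), (3, 9), (3, 10), (3, 11), (3, 12), (3, 13), (3, 14), (3, 15), (12, 0), (12, 1), (12, 2), (12, 3), (12, 4), (12, 5), (12, 6), (12, 7), (12, 8), (12, 9), (12, 10), (12, 11), (12, 12), (12, 13), (12, 14), (12, 15), (13, 1), (13, 2), (13, 5), (13, 6), (13, 9), (13, 10), (13, 13), (13, 14)]

Answer: no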